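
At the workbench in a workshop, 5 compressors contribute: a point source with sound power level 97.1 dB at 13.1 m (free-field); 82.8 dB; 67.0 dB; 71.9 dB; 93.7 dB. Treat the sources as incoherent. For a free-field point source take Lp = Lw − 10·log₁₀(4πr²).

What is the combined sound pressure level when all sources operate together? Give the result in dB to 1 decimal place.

Source at 13.1 m: Lp = 97.1 − 10·log₁₀(4π·13.1²) = 97.1 − 10·log₁₀(2156.515) = 63.8 dB.
Converting to relative power and adding: 10^(63.8/10) + 10^(82.8/10) + 10^(67.0/10) + 10^(71.9/10) + 10^(93.7/10) = 2.558e+09.
L_total = 10·log₁₀(2.558e+09) = 94.1 dB.

94.1 dB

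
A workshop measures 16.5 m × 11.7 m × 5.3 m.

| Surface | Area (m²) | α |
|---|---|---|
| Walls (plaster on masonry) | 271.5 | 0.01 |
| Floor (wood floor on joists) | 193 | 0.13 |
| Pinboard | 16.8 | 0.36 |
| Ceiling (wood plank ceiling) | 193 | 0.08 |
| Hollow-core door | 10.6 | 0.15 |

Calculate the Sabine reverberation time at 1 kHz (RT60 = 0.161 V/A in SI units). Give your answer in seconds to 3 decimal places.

Equivalent absorption area: A = 271.5×0.01 + 193×0.13 + 16.8×0.36 + 193×0.08 + 10.6×0.15 = 50.883 m².
Room volume: 1023.165 m³.
Sabine: RT60 = 0.161 × 1023.165 / 50.883 = 3.237 s.

3.237 s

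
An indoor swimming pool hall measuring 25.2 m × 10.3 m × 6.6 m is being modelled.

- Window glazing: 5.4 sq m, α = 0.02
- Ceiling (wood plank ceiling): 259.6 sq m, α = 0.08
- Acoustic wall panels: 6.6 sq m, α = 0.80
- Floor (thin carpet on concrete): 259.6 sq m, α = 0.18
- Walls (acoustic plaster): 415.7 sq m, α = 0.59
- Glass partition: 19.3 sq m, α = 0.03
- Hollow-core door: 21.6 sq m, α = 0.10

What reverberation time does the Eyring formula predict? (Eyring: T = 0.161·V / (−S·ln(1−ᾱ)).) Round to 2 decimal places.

Total surface area S = 5.4 + 259.6 + 6.6 + 259.6 + 415.7 + 19.3 + 21.6 = 987.8 sq m.
Absorption A = 5.4×0.02 + 259.6×0.08 + 6.6×0.80 + 259.6×0.18 + 415.7×0.59 + 19.3×0.03 + 21.6×0.10 = 320.886 sabins.
ᾱ = 320.886 / 987.8 = 0.3248.
−S·ln(1−ᾱ) = −987.8 × ln(1 − 0.3248) = 387.955.
V = 25.2 × 10.3 × 6.6 = 1713.096 m³.
T = 0.161·V/[−S·ln(1−ᾱ)] = 0.161·1713.096/387.955 = 0.71 s.

0.71 sec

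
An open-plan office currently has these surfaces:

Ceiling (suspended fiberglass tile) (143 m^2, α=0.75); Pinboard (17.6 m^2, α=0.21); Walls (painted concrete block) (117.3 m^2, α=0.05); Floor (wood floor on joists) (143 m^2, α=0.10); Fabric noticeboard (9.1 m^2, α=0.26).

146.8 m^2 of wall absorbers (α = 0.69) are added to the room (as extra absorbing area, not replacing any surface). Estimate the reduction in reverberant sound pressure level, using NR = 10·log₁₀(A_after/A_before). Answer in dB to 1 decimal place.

A_before = Σ Sᵢαᵢ = 143×0.75 + 17.6×0.21 + 117.3×0.05 + 143×0.10 + 9.1×0.26 = 133.477 sabins.
Added absorption = 146.8 × 0.69 = 101.292 sabins.
New total A_after = 234.769 sabins.
NR = 10·log₁₀(234.769/133.477) = 2.5 dB.

2.5 dB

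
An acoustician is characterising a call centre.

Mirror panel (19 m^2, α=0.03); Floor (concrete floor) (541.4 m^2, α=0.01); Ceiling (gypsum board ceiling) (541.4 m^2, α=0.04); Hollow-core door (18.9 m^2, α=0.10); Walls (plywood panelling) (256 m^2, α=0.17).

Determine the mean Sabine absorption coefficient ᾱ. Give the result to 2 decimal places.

0.05

S = Σ Sᵢ = 19 + 541.4 + 541.4 + 18.9 + 256 = 1376.7 m^2.
A = 19×0.03 + 541.4×0.01 + 541.4×0.04 + 18.9×0.10 + 256×0.17 = 73.050 sabins.
ᾱ = 73.050 / 1376.7 = 0.05.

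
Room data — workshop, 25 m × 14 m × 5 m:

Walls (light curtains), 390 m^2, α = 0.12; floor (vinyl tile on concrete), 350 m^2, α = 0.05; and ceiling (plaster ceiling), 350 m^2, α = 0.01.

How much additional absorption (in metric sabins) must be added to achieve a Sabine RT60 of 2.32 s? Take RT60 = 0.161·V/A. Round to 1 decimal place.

A₁ = Σ Sᵢαᵢ = 390×0.12 + 350×0.05 + 350×0.01 = 67.800 sabins.
Target A₂ = 0.161·1750/2.32 = 121.444 sabins (V = 1750 m³).
Shortfall: 121.444 − 67.800 = 53.6 sabins.

53.6 sabins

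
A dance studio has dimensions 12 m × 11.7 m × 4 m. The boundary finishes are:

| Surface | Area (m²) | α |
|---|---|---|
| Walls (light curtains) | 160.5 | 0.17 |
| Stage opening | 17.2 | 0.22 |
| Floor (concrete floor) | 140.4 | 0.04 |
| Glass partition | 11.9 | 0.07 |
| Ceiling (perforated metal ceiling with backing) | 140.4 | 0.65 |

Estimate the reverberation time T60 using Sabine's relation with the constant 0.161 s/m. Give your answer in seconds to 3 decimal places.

0.702 s

Summing Sᵢαᵢ: 27.285 + 3.784 + 5.616 + 0.833 + 91.260 → A = 128.778 sabins.
Volume V = 12 × 11.7 × 4 = 561.6 m³.
RT60 = 0.161 · V / A = 0.161 × 561.6 / 128.778 = 0.702 s.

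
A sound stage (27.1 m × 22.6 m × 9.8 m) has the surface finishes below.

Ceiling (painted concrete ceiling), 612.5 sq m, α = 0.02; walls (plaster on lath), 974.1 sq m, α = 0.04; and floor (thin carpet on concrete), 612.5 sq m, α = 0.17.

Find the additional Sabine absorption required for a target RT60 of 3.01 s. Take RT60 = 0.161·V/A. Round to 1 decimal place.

Equivalent absorption area: A₁ = 612.5*0.02 + 974.1*0.04 + 612.5*0.17 = 155.339 sq m.
V = 6002.108 m³. Required absorption A₂ = 0.161 × 6002.108 / 3.01 = 321.043 sabins.
ΔA = A₂ − A₁ = 321.043 − 155.339 = 165.7 sabins.

165.7 sabins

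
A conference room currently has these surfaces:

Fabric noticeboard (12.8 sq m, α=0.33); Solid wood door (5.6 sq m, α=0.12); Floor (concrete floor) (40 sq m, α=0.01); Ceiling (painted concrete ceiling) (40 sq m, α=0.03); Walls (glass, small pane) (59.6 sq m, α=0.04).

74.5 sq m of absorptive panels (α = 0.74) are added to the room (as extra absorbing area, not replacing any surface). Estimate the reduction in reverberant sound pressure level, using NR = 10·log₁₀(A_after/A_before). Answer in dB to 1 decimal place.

A_before = Σ Sᵢαᵢ = 12.8×0.33 + 5.6×0.12 + 40×0.01 + 40×0.03 + 59.6×0.04 = 8.880 sabins.
Added absorption = 74.5 × 0.74 = 55.130 sabins.
A_after = 8.880 + 55.130 = 64.010 sabins.
Reduction = 10 log₁₀(A_after/A_before) = 10 log₁₀(7.2083) = 8.6 dB.

8.6 dB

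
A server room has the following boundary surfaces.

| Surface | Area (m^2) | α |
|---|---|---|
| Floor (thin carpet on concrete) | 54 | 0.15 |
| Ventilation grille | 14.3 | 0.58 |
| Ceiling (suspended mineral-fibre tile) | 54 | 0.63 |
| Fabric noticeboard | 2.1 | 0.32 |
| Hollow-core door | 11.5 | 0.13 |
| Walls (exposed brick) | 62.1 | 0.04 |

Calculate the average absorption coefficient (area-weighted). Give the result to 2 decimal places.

0.28

S = Σ Sᵢ = 54 + 14.3 + 54 + 2.1 + 11.5 + 62.1 = 198.0 m^2.
A = 54·0.15 + 14.3·0.58 + 54·0.63 + 2.1·0.32 + 11.5·0.13 + 62.1·0.04 = 55.065 sabins.
ᾱ = A/S = 0.28.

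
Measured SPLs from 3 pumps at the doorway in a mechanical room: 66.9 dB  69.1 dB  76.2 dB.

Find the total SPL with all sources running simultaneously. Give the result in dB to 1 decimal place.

Converting to relative power and adding: 10^(66.9/10) + 10^(69.1/10) + 10^(76.2/10) = 5.471e+07.
Combined level = 10 log₁₀(5.471e+07) = 77.4 dB.

77.4 dB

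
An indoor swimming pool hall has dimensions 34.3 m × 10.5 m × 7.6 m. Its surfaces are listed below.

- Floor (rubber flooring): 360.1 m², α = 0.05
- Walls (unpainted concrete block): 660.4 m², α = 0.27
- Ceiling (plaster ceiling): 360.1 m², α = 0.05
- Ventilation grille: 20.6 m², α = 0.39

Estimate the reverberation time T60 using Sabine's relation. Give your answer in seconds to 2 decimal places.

1.98 s

Summing Sᵢαᵢ: 18.005 + 178.308 + 18.005 + 8.034 → A = 222.352 sabins.
V = 34.3·10.5·7.6 = 2737.14 m³.
Sabine: RT60 = 0.161 × 2737.14 / 222.352 = 1.98 s.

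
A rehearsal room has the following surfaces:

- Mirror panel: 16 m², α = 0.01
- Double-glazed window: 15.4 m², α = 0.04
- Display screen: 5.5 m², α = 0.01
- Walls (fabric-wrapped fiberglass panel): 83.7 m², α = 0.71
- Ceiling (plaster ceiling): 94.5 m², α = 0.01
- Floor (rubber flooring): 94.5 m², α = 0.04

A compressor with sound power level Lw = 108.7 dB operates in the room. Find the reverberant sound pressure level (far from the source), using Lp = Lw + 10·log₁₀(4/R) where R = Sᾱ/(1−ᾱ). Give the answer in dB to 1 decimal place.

95.6 dB

Σ(Sᵢαᵢ) = 16×0.01 + 15.4×0.04 + 5.5×0.01 + 83.7×0.71 + 94.5×0.01 + 94.5×0.04 = 64.983; total area S = 309.6 m².
ᾱ = 64.983/309.6 = 0.2099; R = Sᾱ/(1−ᾱ) = 64.983/(1−0.2099) = 82.247 m².
Lp = 108.7 + 10·log₁₀(4/82.247) = 108.7 + (-13.13) = 95.6 dB.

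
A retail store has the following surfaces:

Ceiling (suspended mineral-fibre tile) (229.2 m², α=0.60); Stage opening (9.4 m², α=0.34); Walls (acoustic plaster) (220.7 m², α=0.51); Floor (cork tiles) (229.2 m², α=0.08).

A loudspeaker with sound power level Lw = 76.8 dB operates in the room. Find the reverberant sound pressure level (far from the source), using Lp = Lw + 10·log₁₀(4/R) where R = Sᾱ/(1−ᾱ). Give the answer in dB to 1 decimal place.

56.3 dB

A = 271.609 sabins; S = 688.5 m².
ᾱ = 0.3945, so room constant R = A/(1−ᾱ) = 448.570 m².
Lp = 76.8 + 10·log₁₀(4/448.570) = 76.8 + (-20.50) = 56.3 dB.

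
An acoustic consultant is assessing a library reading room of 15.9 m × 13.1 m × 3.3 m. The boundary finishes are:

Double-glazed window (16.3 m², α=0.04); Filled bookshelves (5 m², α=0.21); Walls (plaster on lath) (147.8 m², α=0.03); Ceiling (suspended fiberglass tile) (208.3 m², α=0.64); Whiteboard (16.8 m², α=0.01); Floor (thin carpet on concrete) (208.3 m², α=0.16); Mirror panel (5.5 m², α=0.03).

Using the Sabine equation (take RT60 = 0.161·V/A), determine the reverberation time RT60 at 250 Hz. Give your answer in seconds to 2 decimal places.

Summing Sᵢαᵢ: 0.652 + 1.050 + 4.434 + 133.312 + 0.168 + 33.328 + 0.165 → A = 173.109 sabins.
Volume V = 15.9 × 13.1 × 3.3 = 687.357 m³.
Sabine: RT60 = 0.161 × 687.357 / 173.109 = 0.64 s.

0.64 sec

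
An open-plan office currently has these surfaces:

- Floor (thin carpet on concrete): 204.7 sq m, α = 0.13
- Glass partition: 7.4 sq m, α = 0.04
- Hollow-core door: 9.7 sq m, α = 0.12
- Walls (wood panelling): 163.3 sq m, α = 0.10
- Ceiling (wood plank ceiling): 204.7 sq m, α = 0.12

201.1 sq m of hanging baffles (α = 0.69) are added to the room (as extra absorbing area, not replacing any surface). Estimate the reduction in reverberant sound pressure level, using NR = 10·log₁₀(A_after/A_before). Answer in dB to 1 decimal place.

Total absorption A_before = 204.7*0.13 + 7.4*0.04 + 9.7*0.12 + 163.3*0.10 + 204.7*0.12
  = 26.611 + 0.296 + 1.164 + 16.330 + 24.564 = 68.965 sq m sabins.
Added absorption = 201.1 × 0.69 = 138.759 sabins.
A_after = 68.965 + 138.759 = 207.724 sabins.
Reduction = 10 log₁₀(A_after/A_before) = 10 log₁₀(3.0120) = 4.8 dB.

4.8 dB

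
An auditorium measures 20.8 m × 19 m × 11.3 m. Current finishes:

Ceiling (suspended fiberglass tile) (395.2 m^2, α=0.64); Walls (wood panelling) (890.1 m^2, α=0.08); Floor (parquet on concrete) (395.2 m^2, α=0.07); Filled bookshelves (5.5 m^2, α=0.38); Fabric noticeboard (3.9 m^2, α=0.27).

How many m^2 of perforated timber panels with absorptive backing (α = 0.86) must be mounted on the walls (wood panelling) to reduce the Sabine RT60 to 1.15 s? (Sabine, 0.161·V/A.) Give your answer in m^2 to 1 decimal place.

Equivalent absorption area: A₁ = 395.2*0.64 + 890.1*0.08 + 395.2*0.07 + 5.5*0.38 + 3.9*0.27 = 354.943 m^2.
Required A₂ = 0.161·4465.76/1.15 = 625.206 sabins.
Absorption to add: 625.206 − 354.943 = 270.263 sabins.
Net gain per m^2: Δα = 0.86 − 0.08 = 0.78.
Area = ΔA/Δα = 270.263/0.78 = 346.5 m^2.

346.5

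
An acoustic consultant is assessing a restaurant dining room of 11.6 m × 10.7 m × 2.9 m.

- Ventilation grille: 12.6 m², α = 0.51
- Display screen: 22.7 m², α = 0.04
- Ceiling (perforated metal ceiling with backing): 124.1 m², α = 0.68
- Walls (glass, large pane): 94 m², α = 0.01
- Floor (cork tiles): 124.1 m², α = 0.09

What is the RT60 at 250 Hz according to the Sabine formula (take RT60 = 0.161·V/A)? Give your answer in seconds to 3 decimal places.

0.558 s

Total absorption A = 12.6×0.51 + 22.7×0.04 + 124.1×0.68 + 94×0.01 + 124.1×0.09
  = 6.426 + 0.908 + 84.388 + 0.940 + 11.169 = 103.831 m² sabins.
V = 11.6·10.7·2.9 = 359.948 m³.
RT60 = 0.161 · V / A = 0.161 × 359.948 / 103.831 = 0.558 s.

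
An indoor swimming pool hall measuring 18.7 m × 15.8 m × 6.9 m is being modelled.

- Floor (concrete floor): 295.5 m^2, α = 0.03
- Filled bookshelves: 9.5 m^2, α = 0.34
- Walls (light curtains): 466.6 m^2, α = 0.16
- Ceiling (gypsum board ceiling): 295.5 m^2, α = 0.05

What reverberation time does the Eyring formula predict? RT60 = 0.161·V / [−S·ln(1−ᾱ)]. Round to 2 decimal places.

Total surface area S = 295.5 + 9.5 + 466.6 + 295.5 = 1067.1 m^2.
Σ(Sᵢαᵢ) = 295.5×0.03 + 9.5×0.34 + 466.6×0.16 + 295.5×0.05 = 101.526.
ᾱ = 101.526 / 1067.1 = 0.0951.
Eyring denominator: −S ln(1−ᾱ) = 106.636.
V = 18.7 × 15.8 × 6.9 = 2038.674 m³.
RT60 = 0.161 × 2038.674 / 106.636 = 3.08 s.

3.08 seconds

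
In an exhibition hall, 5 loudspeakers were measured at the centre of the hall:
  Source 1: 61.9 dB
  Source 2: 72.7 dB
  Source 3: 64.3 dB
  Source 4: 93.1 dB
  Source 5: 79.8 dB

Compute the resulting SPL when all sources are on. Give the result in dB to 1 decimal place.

93.3 dB

Sum in the linear (power) domain: Σ 10^(Lᵢ/10) = 10^(61.9/10) + 10^(72.7/10) + 10^(64.3/10) + 10^(93.1/10) + 10^(79.8/10) = 2.16e+09.
L_total = 10·log₁₀(2.16e+09) = 93.3 dB.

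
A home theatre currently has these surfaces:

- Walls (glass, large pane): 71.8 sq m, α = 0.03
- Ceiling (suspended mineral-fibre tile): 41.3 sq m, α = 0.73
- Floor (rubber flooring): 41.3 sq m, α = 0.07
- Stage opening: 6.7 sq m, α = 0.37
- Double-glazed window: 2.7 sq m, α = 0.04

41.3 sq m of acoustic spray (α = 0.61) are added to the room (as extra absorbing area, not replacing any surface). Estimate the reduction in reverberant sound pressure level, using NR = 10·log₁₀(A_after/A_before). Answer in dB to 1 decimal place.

A_before = Σ Sᵢαᵢ = 71.8*0.03 + 41.3*0.73 + 41.3*0.07 + 6.7*0.37 + 2.7*0.04 = 37.781 sabins.
Added absorption = 41.3 × 0.61 = 25.193 sabins.
New total A_after = 62.974 sabins.
NR = 10·log₁₀(62.974/37.781) = 2.2 dB.

2.2 dB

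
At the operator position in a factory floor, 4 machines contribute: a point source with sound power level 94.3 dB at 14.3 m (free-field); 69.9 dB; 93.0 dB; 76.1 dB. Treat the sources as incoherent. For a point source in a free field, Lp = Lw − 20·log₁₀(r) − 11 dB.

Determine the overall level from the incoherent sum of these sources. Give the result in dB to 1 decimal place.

93.1 dB

Source at 14.3 m: Lp = 94.3 − 20·log₁₀(14.3) − 11 = 60.2 dB.
Σ 10^(Lᵢ/10) = 2.047e+09.
Back to dB: 10·log₁₀ Σ = 93.1 dB.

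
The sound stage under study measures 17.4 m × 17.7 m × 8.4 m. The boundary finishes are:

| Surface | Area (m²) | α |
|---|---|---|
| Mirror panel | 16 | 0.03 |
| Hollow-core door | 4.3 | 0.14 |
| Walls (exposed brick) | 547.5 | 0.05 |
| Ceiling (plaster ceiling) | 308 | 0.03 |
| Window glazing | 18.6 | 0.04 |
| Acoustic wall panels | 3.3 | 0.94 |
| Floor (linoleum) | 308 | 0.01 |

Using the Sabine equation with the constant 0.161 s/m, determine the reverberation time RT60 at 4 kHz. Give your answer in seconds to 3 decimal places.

9.334 seconds

Equivalent absorption area: A = 16*0.03 + 4.3*0.14 + 547.5*0.05 + 308*0.03 + 18.6*0.04 + 3.3*0.94 + 308*0.01 = 44.623 m².
Volume V = 17.4 × 17.7 × 8.4 = 2587.032 m³.
Sabine: RT60 = 0.161 × 2587.032 / 44.623 = 9.334 s.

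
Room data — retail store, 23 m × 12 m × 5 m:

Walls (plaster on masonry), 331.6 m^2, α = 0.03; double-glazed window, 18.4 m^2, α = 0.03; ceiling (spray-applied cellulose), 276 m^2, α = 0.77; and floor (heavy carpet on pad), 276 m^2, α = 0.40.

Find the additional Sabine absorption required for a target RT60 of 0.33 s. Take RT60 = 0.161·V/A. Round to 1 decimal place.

339.9 sabins

Equivalent absorption area: A₁ = 331.6×0.03 + 18.4×0.03 + 276×0.77 + 276×0.40 = 333.420 m^2.
Target A₂ = 0.161·1380/0.33 = 673.273 sabins (V = 1380 m³).
Shortfall: 673.273 − 333.420 = 339.9 sabins.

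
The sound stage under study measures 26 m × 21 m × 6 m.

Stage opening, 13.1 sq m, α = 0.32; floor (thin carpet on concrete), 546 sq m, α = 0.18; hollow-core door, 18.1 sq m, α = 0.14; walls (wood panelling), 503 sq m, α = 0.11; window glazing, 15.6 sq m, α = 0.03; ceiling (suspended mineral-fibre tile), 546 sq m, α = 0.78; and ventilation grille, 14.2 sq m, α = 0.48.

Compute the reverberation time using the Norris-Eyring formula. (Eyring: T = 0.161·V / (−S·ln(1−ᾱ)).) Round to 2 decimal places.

S = Σ Sᵢ = 1656.0 sq m.
Σ(Sᵢαᵢ) = 13.1·0.32 + 546·0.18 + 18.1·0.14 + 503·0.11 + 15.6·0.03 + 546·0.78 + 14.2·0.48 = 593.500.
ᾱ = 593.500 / 1656.0 = 0.3584.
Eyring denominator: −S ln(1−ᾱ) = 734.917.
V = 26 × 21 × 6 = 3276 m³.
T = 0.161·V/[−S·ln(1−ᾱ)] = 0.161·3276/734.917 = 0.72 s.

0.72 seconds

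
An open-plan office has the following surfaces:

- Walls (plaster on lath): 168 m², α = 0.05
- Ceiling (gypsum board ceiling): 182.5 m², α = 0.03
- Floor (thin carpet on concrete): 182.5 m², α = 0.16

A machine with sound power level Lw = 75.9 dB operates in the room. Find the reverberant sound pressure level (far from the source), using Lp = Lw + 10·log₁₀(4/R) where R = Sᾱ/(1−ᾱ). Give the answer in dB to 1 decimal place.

Σ(Sᵢαᵢ) = 168×0.05 + 182.5×0.03 + 182.5×0.16 = 43.075; total area S = 533.0 m².
ᾱ = 43.075/533.0 = 0.0808; R = Sᾱ/(1−ᾱ) = 43.075/(1−0.0808) = 46.861 m².
Lp = 75.9 + 10·log₁₀(4/46.861) = 75.9 + (-10.69) = 65.2 dB.

65.2 dB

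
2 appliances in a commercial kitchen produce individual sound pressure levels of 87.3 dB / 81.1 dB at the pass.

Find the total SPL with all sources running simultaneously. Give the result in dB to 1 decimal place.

88.2 dB

Σ 10^(Lᵢ/10) = 6.659e+08.
Combined level = 10 log₁₀(6.659e+08) = 88.2 dB.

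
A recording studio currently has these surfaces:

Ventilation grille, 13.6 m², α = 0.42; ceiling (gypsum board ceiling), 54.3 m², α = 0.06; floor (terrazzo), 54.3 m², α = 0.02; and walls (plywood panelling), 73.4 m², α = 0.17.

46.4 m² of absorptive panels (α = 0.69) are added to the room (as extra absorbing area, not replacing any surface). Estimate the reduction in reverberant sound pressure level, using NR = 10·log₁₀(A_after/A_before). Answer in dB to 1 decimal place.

3.8 dB

A_before = Σ Sᵢαᵢ = 13.6·0.42 + 54.3·0.06 + 54.3·0.02 + 73.4·0.17 = 22.534 sabins.
Added absorption = 46.4 × 0.69 = 32.016 sabins.
New total A_after = 54.550 sabins.
Reduction = 10 log₁₀(A_after/A_before) = 10 log₁₀(2.4208) = 3.8 dB.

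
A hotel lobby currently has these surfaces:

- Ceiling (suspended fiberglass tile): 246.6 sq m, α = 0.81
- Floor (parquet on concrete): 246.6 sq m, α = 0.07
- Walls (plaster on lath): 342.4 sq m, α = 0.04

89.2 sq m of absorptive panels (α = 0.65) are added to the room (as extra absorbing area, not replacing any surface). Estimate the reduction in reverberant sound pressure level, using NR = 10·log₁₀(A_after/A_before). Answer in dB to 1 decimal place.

Summing Sᵢαᵢ: 199.746 + 17.262 + 13.696 → A_before = 230.704 sabins.
Added absorption = 89.2 × 0.65 = 57.980 sabins.
A_after = 230.704 + 57.980 = 288.684 sabins.
NR = 10·log₁₀(288.684/230.704) = 1.0 dB.

1.0 dB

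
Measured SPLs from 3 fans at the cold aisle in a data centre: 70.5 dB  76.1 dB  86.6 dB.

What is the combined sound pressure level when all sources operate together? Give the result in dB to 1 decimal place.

Sum in the linear (power) domain: Σ 10^(Lᵢ/10) = 10^(70.5/10) + 10^(76.1/10) + 10^(86.6/10) = 5.09e+08.
Back to dB: 10·log₁₀ Σ = 87.1 dB.

87.1 dB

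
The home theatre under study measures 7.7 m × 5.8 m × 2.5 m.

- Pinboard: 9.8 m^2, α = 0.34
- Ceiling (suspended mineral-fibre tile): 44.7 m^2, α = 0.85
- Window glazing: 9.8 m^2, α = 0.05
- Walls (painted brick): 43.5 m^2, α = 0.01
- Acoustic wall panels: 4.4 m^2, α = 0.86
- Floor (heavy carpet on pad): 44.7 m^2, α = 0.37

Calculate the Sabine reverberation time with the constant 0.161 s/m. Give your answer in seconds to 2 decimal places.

Summing Sᵢαᵢ: 3.332 + 37.995 + 0.490 + 0.435 + 3.784 + 16.539 → A = 62.575 sabins.
Volume V = 7.7 × 5.8 × 2.5 = 111.65 m³.
Sabine: RT60 = 0.161 × 111.65 / 62.575 = 0.29 s.

0.29 s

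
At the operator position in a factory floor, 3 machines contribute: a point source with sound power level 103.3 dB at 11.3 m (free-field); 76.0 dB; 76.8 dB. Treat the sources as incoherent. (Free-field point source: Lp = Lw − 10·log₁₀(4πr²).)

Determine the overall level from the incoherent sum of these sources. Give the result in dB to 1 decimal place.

Source at 11.3 m: Lp = 103.3 − 10·log₁₀(4π·11.3²) = 103.3 − 10·log₁₀(1604.600) = 71.2 dB.
Sum in the linear (power) domain: Σ 10^(Lᵢ/10) = 10^(71.2/10) + 10^(76.0/10) + 10^(76.8/10) = 1.009e+08.
Back to dB: 10·log₁₀ Σ = 80.0 dB.

80.0 dB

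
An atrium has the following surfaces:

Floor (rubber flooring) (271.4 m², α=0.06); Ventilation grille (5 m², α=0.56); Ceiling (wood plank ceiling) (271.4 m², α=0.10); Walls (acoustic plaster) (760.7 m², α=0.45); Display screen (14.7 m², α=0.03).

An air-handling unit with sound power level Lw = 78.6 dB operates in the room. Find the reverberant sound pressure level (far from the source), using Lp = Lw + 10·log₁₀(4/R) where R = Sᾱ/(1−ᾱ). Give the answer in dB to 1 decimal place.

A = 388.980 sabins; S = 1323.2 m².
ᾱ = 388.980/1323.2 = 0.2940; R = Sᾱ/(1−ᾱ) = 388.980/(1−0.2940) = 550.963 m².
Lp = 78.6 + 10·log₁₀(4/550.963) = 78.6 + (-21.39) = 57.2 dB.

57.2 dB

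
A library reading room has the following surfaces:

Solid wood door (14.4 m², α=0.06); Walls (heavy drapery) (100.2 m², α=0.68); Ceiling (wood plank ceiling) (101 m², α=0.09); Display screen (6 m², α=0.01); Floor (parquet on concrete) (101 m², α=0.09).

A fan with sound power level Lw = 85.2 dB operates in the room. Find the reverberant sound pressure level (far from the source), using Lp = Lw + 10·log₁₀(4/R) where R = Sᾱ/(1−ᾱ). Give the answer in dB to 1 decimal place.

A = 87.240 sabins; S = 322.6 m².
ᾱ = 87.240/322.6 = 0.2704; R = Sᾱ/(1−ᾱ) = 87.240/(1−0.2704) = 119.572 m².
Lp = Lw + 10 log₁₀(4/R) = 85.2 -14.76 = 70.4 dB.

70.4 dB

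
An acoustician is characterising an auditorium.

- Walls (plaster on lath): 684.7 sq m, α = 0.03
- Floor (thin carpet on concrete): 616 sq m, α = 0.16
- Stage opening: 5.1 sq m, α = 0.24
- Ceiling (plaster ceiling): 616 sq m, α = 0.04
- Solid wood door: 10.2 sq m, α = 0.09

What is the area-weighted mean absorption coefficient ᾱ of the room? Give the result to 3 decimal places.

Total surface area S = 1932.0 sq m.
Weighted sum Σ Sα = 145.883.
ᾱ = 145.883 / 1932.0 = 0.076.

0.076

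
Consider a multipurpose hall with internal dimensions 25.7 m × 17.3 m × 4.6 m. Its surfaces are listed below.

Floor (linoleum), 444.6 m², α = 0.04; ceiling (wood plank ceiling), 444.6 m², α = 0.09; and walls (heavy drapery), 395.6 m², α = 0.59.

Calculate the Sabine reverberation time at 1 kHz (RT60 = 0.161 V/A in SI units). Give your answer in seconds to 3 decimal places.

Total absorption A = 444.6×0.04 + 444.6×0.09 + 395.6×0.59
  = 17.784 + 40.014 + 233.404 = 291.202 m² sabins.
V = 25.7·17.3·4.6 = 2045.206 m³.
T = 0.161 V/A = 0.161·2045.206/291.202 = 1.131 s.

1.131 seconds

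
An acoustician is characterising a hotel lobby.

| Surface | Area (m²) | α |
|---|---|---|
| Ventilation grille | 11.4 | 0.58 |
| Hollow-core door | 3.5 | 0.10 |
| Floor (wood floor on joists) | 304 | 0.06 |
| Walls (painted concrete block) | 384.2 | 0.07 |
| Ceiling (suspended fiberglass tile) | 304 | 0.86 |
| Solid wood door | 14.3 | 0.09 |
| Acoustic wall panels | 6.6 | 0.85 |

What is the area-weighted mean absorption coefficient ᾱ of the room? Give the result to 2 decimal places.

0.31

Total surface area S = 1028.0 m².
Weighted sum Σ Sα = 320.433.
ᾱ = A/S = 0.31.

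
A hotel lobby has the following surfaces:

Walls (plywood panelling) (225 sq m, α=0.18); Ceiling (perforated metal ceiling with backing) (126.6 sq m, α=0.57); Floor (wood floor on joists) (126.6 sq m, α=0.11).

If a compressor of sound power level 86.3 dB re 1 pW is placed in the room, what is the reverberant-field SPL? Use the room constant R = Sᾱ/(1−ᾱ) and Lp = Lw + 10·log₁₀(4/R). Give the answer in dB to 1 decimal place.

70.0 dB

Σ(Sᵢαᵢ) = 225×0.18 + 126.6×0.57 + 126.6×0.11 = 126.588; total area S = 478.2 sq m.
ᾱ = 0.2647, so room constant R = A/(1−ᾱ) = 172.158 sq m.
Lp = Lw + 10 log₁₀(4/R) = 86.3 -16.34 = 70.0 dB.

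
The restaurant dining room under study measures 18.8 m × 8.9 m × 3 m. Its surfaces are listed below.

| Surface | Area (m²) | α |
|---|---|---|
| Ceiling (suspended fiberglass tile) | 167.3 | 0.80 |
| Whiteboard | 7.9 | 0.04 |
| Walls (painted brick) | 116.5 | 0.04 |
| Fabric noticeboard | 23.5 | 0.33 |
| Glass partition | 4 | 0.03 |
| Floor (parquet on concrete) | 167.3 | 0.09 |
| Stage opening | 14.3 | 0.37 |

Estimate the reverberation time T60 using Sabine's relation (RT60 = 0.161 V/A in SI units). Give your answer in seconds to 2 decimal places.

Summing Sᵢαᵢ: 133.840 + 0.316 + 4.660 + 7.755 + 0.120 + 15.057 + 5.291 → A = 167.039 sabins.
V = 18.8·8.9·3 = 501.96 m³.
T = 0.161 V/A = 0.161·501.96/167.039 = 0.48 s.

0.48 seconds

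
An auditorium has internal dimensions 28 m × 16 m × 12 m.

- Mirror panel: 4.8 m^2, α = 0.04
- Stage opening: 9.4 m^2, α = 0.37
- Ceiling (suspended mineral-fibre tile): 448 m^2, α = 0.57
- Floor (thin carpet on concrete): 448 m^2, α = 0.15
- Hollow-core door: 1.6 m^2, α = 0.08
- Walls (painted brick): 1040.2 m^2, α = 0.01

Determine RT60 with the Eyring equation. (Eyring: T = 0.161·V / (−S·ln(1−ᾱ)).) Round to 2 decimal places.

Total surface area S = 4.8 + 9.4 + 448 + 448 + 1.6 + 1040.2 = 1952.0 m^2.
Σ(Sᵢαᵢ) = 4.8·0.04 + 9.4·0.37 + 448·0.57 + 448·0.15 + 1.6·0.08 + 1040.2·0.01 = 336.760.
Mean coefficient ᾱ = A/S = 0.1725.
Eyring denominator: −S ln(1−ᾱ) = 369.604.
V = 28 × 16 × 12 = 5376 m³.
RT60 = 0.161 × 5376 / 369.604 = 2.34 s.

2.34 seconds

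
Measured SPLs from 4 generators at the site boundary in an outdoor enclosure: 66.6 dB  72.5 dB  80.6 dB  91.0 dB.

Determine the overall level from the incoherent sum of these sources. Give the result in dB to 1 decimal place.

Converting to relative power and adding: 10^(66.6/10) + 10^(72.5/10) + 10^(80.6/10) + 10^(91.0/10) = 1.396e+09.
L_total = 10·log₁₀(1.396e+09) = 91.4 dB.

91.4 dB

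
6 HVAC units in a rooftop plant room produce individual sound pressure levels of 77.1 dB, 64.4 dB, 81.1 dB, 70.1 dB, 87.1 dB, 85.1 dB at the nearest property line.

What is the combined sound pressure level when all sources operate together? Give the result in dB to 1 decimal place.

Sum in the linear (power) domain: Σ 10^(Lᵢ/10) = 10^(77.1/10) + 10^(64.4/10) + 10^(81.1/10) + 10^(70.1/10) + 10^(87.1/10) + 10^(85.1/10) = 1.03e+09.
Back to dB: 10·log₁₀ Σ = 90.1 dB.

90.1 dB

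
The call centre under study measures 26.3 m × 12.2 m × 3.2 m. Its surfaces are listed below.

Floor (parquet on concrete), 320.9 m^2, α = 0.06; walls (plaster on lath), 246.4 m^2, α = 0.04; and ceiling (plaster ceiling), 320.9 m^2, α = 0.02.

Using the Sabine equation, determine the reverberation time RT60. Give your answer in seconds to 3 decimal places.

4.653 s

Equivalent absorption area: A = 320.9·0.06 + 246.4·0.04 + 320.9·0.02 = 35.528 m^2.
Volume V = 26.3 × 12.2 × 3.2 = 1026.752 m³.
Sabine: RT60 = 0.161 × 1026.752 / 35.528 = 4.653 s.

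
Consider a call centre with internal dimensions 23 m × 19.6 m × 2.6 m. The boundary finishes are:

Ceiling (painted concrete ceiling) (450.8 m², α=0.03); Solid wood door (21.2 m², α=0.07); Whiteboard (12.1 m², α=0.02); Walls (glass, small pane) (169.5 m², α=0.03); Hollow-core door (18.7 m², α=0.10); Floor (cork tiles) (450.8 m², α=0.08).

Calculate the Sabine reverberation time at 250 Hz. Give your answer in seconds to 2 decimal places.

Equivalent absorption area: A = 450.8×0.03 + 21.2×0.07 + 12.1×0.02 + 169.5×0.03 + 18.7×0.10 + 450.8×0.08 = 58.269 m².
V = 23·19.6·2.6 = 1172.08 m³.
RT60 = 0.161 · V / A = 0.161 × 1172.08 / 58.269 = 3.24 s.

3.24 s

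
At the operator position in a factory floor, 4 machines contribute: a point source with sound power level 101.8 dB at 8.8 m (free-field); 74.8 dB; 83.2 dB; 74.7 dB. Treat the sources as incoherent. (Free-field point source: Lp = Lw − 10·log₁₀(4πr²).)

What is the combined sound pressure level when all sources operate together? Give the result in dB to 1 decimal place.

84.5 dB

Source at 8.8 m: Lp = 101.8 − 10·log₁₀(4π·8.8²) = 101.8 − 10·log₁₀(973.140) = 71.9 dB.
Converting to relative power and adding: 10^(71.9/10) + 10^(74.8/10) + 10^(83.2/10) + 10^(74.7/10) = 2.841e+08.
Back to dB: 10·log₁₀ Σ = 84.5 dB.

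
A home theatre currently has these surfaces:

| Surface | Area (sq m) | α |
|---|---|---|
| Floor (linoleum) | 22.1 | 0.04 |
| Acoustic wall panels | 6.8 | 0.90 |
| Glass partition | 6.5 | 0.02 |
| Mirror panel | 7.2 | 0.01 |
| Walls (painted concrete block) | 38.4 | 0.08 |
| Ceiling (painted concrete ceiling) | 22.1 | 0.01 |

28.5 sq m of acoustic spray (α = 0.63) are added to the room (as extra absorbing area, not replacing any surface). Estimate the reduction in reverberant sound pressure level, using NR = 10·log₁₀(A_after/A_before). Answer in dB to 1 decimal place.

4.3 dB

Summing Sᵢαᵢ: 0.884 + 6.120 + 0.130 + 0.072 + 3.072 + 0.221 → A_before = 10.499 sabins.
Added absorption = 28.5 × 0.63 = 17.955 sabins.
New total A_after = 28.454 sabins.
Reduction = 10 log₁₀(A_after/A_before) = 10 log₁₀(2.7102) = 4.3 dB.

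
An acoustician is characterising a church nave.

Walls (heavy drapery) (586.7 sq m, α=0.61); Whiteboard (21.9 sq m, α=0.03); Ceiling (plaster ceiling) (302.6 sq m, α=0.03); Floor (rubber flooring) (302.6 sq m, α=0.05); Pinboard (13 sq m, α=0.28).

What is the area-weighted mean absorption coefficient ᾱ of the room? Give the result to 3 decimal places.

S = Σ Sᵢ = 586.7 + 21.9 + 302.6 + 302.6 + 13 = 1226.8 sq m.
Σ(Sᵢαᵢ) = 586.7·0.61 + 21.9·0.03 + 302.6·0.03 + 302.6·0.05 + 13·0.28 = 386.392.
ᾱ = 386.392 / 1226.8 = 0.315.

0.315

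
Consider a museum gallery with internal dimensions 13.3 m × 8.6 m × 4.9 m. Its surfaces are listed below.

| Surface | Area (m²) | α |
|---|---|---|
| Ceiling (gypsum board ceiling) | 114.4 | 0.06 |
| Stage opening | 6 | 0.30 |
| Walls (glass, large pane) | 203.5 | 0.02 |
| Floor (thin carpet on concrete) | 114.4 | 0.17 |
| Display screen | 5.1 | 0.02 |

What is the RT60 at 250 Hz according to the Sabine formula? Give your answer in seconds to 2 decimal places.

Total absorption A = 114.4×0.06 + 6×0.30 + 203.5×0.02 + 114.4×0.17 + 5.1×0.02
  = 6.864 + 1.800 + 4.070 + 19.448 + 0.102 = 32.284 m² sabins.
Room volume: 560.462 m³.
Sabine: RT60 = 0.161 × 560.462 / 32.284 = 2.80 s.

2.80 s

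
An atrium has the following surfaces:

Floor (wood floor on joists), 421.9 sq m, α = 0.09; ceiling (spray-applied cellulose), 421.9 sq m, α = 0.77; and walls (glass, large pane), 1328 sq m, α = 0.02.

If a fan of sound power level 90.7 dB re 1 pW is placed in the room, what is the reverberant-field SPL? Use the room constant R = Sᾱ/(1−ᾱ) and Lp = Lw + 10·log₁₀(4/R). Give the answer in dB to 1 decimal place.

70.0 dB

A = 389.394 sabins; S = 2171.8 sq m.
ᾱ = 0.1793, so room constant R = A/(1−ᾱ) = 474.466 sq m.
Lp = Lw + 10 log₁₀(4/R) = 90.7 -20.74 = 70.0 dB.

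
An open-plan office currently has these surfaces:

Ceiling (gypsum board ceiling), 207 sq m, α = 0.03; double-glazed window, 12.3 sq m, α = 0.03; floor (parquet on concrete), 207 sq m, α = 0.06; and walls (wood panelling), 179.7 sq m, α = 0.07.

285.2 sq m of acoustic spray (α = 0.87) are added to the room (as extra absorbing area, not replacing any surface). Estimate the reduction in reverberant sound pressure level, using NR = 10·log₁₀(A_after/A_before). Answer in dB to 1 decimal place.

Total absorption A_before = 207*0.03 + 12.3*0.03 + 207*0.06 + 179.7*0.07
  = 6.210 + 0.369 + 12.420 + 12.579 = 31.578 sq m sabins.
Added absorption = 285.2 × 0.87 = 248.124 sabins.
New total A_after = 279.702 sabins.
Reduction = 10 log₁₀(A_after/A_before) = 10 log₁₀(8.8575) = 9.5 dB.

9.5 dB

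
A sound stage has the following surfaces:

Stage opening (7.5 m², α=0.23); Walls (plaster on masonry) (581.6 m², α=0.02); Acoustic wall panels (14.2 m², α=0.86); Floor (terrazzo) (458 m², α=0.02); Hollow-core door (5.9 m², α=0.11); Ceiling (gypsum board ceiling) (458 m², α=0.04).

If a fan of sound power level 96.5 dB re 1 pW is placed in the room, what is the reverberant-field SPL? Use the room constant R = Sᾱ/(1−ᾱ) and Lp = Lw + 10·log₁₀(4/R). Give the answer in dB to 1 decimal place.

A = 53.698 sabins; S = 1525.2 m².
ᾱ = 53.698/1525.2 = 0.0352; R = Sᾱ/(1−ᾱ) = 53.698/(1−0.0352) = 55.657 m².
Lp = 96.5 + 10·log₁₀(4/55.657) = 96.5 + (-11.43) = 85.1 dB.

85.1 dB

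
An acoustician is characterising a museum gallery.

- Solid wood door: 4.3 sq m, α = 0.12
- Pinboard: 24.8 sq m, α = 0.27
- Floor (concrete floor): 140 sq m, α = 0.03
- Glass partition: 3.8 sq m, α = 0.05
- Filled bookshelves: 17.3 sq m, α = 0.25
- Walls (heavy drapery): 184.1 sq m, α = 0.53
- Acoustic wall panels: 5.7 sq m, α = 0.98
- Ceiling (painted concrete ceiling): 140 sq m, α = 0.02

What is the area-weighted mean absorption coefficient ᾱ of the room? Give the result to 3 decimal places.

S = Σ Sᵢ = 4.3 + 24.8 + 140 + 3.8 + 17.3 + 184.1 + 5.7 + 140 = 520.0 sq m.
Weighted sum Σ Sα = 121.886.
ᾱ = A/S = 0.234.

0.234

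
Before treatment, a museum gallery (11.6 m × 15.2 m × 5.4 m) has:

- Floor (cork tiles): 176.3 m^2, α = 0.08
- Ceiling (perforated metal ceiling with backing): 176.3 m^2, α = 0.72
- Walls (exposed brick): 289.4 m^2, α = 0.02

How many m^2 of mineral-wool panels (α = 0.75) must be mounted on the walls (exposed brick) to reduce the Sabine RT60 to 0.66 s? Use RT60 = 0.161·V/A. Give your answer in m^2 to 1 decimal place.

117.0

A₁ = Σ Sᵢαᵢ = 176.3·0.08 + 176.3·0.72 + 289.4·0.02 = 146.828 sabins.
Required A₂ = 0.161·952.128/0.66 = 232.262 sabins.
Absorption to add: 232.262 − 146.828 = 85.434 sabins.
Each m^2 of panel replacing the walls (exposed brick) adds (0.75 − 0.02) = 0.73 sabins.
Area = ΔA/Δα = 85.434/0.73 = 117.0 m^2.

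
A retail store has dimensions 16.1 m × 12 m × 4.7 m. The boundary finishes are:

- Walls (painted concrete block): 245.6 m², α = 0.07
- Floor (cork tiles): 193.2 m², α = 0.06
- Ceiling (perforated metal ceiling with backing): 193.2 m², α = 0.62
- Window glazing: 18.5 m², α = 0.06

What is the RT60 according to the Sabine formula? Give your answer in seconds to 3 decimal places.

Summing Sᵢαᵢ: 17.192 + 11.592 + 119.784 + 1.110 → A = 149.678 sabins.
Volume V = 16.1 × 12 × 4.7 = 908.04 m³.
RT60 = 0.161 · V / A = 0.161 × 908.04 / 149.678 = 0.977 s.

0.977 s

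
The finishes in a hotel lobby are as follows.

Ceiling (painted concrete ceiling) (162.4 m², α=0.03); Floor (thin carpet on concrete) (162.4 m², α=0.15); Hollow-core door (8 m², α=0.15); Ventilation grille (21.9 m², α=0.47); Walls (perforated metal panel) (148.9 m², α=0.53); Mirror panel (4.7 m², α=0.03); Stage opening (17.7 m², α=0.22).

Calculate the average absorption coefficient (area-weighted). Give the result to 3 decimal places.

0.235

S = Σ Sᵢ = 162.4 + 162.4 + 8 + 21.9 + 148.9 + 4.7 + 17.7 = 526.0 m².
Weighted sum Σ Sα = 123.677.
ᾱ = 123.677 / 526.0 = 0.235.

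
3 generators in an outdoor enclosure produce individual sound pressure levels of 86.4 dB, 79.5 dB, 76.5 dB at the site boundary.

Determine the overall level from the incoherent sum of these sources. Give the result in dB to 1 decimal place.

87.6 dB

Σ 10^(Lᵢ/10) = 5.703e+08.
L_total = 10·log₁₀(5.703e+08) = 87.6 dB.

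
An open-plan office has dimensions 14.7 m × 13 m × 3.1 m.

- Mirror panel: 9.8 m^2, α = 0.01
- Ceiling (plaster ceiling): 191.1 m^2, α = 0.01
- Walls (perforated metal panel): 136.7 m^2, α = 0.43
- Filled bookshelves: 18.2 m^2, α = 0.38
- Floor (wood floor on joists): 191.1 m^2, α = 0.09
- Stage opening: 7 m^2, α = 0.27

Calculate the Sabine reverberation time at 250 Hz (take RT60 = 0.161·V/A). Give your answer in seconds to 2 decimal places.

1.10 s

Total absorption A = 9.8*0.01 + 191.1*0.01 + 136.7*0.43 + 18.2*0.38 + 191.1*0.09 + 7*0.27
  = 0.098 + 1.911 + 58.781 + 6.916 + 17.199 + 1.890 = 86.795 m^2 sabins.
Room volume: 592.41 m³.
Sabine: RT60 = 0.161 × 592.41 / 86.795 = 1.10 s.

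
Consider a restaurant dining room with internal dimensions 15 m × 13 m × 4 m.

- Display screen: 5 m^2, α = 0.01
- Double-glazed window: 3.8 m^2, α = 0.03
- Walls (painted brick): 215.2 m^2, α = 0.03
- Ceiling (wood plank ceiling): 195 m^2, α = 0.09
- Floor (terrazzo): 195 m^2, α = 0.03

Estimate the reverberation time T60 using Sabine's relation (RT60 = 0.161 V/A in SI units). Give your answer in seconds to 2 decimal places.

Total absorption A = 5·0.01 + 3.8·0.03 + 215.2·0.03 + 195·0.09 + 195·0.03
  = 0.050 + 0.114 + 6.456 + 17.550 + 5.850 = 30.020 m^2 sabins.
Room volume: 780 m³.
T = 0.161 V/A = 0.161·780/30.020 = 4.18 s.

4.18 sec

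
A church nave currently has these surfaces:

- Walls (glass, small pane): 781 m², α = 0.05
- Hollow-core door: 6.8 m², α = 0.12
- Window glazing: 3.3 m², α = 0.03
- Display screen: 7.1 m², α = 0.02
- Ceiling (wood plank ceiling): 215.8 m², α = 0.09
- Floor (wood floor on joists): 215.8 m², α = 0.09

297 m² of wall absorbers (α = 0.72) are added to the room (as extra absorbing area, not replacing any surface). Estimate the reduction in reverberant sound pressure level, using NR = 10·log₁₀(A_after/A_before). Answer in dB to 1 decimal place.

5.7 dB

A_before = Σ Sᵢαᵢ = 781·0.05 + 6.8·0.12 + 3.3·0.03 + 7.1·0.02 + 215.8·0.09 + 215.8·0.09 = 78.951 sabins.
Added absorption = 297 × 0.72 = 213.840 sabins.
New total A_after = 292.791 sabins.
NR = 10·log₁₀(292.791/78.951) = 5.7 dB.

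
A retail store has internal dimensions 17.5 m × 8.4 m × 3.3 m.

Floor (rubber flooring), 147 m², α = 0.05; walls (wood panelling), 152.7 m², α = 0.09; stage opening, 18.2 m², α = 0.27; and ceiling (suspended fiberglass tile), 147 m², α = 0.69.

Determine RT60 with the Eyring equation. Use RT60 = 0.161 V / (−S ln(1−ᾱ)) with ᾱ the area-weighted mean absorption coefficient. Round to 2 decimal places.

Total surface area S = 147 + 152.7 + 18.2 + 147 = 464.9 m².
Absorption A = 147·0.05 + 152.7·0.09 + 18.2·0.27 + 147·0.69 = 127.437 sabins.
Mean coefficient ᾱ = A/S = 0.2741.
−S·ln(1−ᾱ) = −464.9 × ln(1 − 0.2741) = 148.927.
V = 17.5 × 8.4 × 3.3 = 485.1 m³.
RT60 = 0.161 × 485.1 / 148.927 = 0.52 s.

0.52 sec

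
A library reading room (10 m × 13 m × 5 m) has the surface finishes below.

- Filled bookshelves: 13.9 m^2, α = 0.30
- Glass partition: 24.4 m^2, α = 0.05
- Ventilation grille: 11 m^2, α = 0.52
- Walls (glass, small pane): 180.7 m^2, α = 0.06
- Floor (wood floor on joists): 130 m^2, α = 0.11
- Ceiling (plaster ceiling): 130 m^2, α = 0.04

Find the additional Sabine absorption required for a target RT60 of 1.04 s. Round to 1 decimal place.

59.2 sabins

Total absorption A₁ = 13.9·0.30 + 24.4·0.05 + 11·0.52 + 180.7·0.06 + 130·0.11 + 130·0.04
  = 4.170 + 1.220 + 5.720 + 10.842 + 14.300 + 5.200 = 41.452 m^2 sabins.
Target A₂ = 0.161·650/1.04 = 100.625 sabins (V = 650 m³).
ΔA = A₂ − A₁ = 100.625 − 41.452 = 59.2 sabins.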